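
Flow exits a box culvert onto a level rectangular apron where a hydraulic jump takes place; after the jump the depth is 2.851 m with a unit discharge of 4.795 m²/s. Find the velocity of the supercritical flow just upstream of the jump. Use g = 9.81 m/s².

V₁ = 9.749 m/s

V₂ = q/y₂ = 4.795/2.851 = 1.682 m/s; Fr₂ = V₂/√(g·y₂) = 0.3180.
From the momentum equation (using Fr₂), y₁/y₂ = ½[√(1 + 8Fr₂²) − 1] = ½[√1.8091 − 1] = 0.1725.
y₁ = 0.1725 × 2.851 = 0.4918 m.
V₁ = q/y₁ = 4.795/0.4918 = 9.749 m/s.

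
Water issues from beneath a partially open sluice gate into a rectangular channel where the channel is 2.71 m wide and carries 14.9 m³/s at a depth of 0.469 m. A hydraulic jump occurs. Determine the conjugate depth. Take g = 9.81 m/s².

q = Q/b = 14.9/2.71 = 5.50 m²/s; V₁ = q/y₁ = 11.7 m/s. Fr₁ = V₁/√(g·y₁) = 5.47.
Conjugate-depth relation: y₂/y₁ = ½[√(1 + 8Fr₁²) − 1] = ½[√240.0 − 1] = 7.25.
y₂ = 7.25 × 0.469 = 3.40 m.

y₂ = 3.40 m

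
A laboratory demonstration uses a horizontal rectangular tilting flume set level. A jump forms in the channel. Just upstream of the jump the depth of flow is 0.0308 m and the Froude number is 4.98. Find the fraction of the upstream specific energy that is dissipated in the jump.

Fr₁ = 4.98 (given).
From the momentum equation for a rectangular channel, y₂/y₁ = ½[√(1 + 8Fr₁²) − 1] = ½[√199.4 − 1] = 6.56.
y₂ = 6.56 × 0.0308 = 0.202 m.
E₁ = y₁(1 + Fr₁²/2) = 0.0308×(1 + 4.98²/2) = 0.413 m. ΔE = (y₂ − y₁)³/(4y₁y₂) = 0.202 m. ΔE/E₁ = 0.202/0.413 = 0.489.

ΔE/E₁ = 0.489 (48.9%)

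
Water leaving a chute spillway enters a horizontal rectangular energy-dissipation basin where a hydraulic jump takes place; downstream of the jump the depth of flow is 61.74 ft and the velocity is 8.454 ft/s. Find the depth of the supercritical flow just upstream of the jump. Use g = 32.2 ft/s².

Fr₂ = V₂/√(g·y₂) = 8.454/√(32.2×61.74) = 0.1896.
From the momentum equation (using Fr₂), y₁/y₂ = ½[√(1 + 8Fr₂²) − 1] = ½[√1.2876 − 1] = 0.06736.
y₁ = 0.06736 × 61.74 = 4.159 ft.

y₁ = 4.159 ft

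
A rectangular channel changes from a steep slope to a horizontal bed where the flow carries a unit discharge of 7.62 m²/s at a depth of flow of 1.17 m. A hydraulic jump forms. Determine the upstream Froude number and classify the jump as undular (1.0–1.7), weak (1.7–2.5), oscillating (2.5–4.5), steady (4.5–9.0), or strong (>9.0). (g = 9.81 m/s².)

Fr₁ = 1.92; weak jump

V₁ = q/y₁ = 7.62/1.17 = 6.51 m/s. Fr₁ = V₁/√(g·y₁) = 6.51/√(9.81×1.17) = 1.92.
Fr₁ = 1.92 lies in the weak range.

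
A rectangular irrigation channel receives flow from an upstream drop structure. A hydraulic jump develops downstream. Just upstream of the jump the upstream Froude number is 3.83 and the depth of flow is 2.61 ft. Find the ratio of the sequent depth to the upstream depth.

y₂/y₁ = 4.94

Fr₁ = 3.83 (given).
From the momentum equation for a rectangular channel, y₂/y₁ = ½[√(1 + 8Fr₁²) − 1] = ½[√118.4 − 1] = 4.94.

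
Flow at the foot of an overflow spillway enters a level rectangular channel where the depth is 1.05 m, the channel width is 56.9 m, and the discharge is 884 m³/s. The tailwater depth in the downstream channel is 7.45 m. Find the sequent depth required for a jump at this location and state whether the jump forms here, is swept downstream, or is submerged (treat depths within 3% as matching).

q = Q/b = 884/56.9 = 15.5 m²/s; V₁ = q/y₁ = 14.8 m/s. Fr₁ = V₁/√(g·y₁) = 4.61.
By Bélanger, y₂/y₁ = ½[√(1 + 8Fr₁²) − 1] = ½[√171.0 − 1] = 6.04.
y₂ = 6.04 × 1.05 = 6.34 m.
Tailwater y_tw = 7.45 m: y_tw > y₂, so the jump is submerged.

y₂ = 6.34 m; the jump is submerged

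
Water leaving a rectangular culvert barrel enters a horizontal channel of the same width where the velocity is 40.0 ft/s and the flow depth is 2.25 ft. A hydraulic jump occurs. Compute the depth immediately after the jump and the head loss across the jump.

y₂ = 13.9 ft; ΔE = 12.6 ft

Fr₁ = V₁/√(g·y₁) = 40.0/√(32.2×2.25) = 4.70.
Sequent-depth ratio: y₂/y₁ = ½[√(1 + 8Fr₁²) − 1] = ½[√177.7 − 1] = 6.16.
y₂ = 6.16 × 2.25 = 13.9 ft.
Head loss: ΔE = (y₂ − y₁)³/(4y₁y₂) = (13.9 − 2.25)³/(4×2.25×13.9) = 1569/125 = 12.6 ft.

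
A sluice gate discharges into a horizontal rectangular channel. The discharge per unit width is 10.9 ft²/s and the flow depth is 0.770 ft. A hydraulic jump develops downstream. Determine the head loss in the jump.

ΔE = 0.900 ft

V₁ = q/y₁ = 10.9/0.770 = 14.2 ft/s. Fr₁ = V₁/√(g·y₁) = 14.2/√(32.2×0.770) = 2.84.
By Bélanger, y₂/y₁ = ½[√(1 + 8Fr₁²) − 1] = ½[√65.66 − 1] = 3.55.
y₂ = 3.55 × 0.770 = 2.73 ft.
V₂ = q/y₂ = 10.9/2.73 = 3.99 ft/s. E₁ = y₁ + V₁²/2g = 3.88 ft; E₂ = y₂ + V₂²/2g = 2.98 ft. ΔE = E₁ − E₂ = 0.900 ft.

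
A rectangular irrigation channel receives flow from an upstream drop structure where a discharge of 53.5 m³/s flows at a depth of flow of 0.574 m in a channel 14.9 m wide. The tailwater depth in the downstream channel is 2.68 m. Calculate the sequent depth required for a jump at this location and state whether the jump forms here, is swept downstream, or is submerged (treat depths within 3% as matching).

y₂ = 1.87 m; the jump is submerged

q = Q/b = 53.5/14.9 = 3.59 m²/s; V₁ = q/y₁ = 6.26 m/s. Fr₁ = V₁/√(g·y₁) = 2.64.
By Bélanger, y₂/y₁ = ½[√(1 + 8Fr₁²) − 1] = ½[√56.59 − 1] = 3.26.
y₂ = 3.26 × 0.574 = 1.87 m.
Tailwater y_tw = 2.68 m: y_tw > y₂, so the jump is submerged.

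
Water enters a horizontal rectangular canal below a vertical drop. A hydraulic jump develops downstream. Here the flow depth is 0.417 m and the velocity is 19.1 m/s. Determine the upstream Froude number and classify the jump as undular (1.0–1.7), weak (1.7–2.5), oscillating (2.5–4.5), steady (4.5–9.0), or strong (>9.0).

Fr₁ = 9.44; strong jump

Fr₁ = V₁/√(g·y₁) = 19.1/√(9.81×0.417) = 9.44.
Fr₁ = 9.44 lies in the strong range.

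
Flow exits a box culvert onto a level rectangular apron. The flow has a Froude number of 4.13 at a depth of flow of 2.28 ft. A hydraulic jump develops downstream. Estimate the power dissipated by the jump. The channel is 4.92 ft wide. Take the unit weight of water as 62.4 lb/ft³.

P = 397 hp

Fr₁ = 4.13 (given).
From the momentum equation for a rectangular channel, y₂/y₁ = ½[√(1 + 8Fr₁²) − 1] = ½[√137.5 − 1] = 5.36.
y₂ = 5.36 × 2.28 = 12.2 ft.
Head loss: ΔE = (y₂ − y₁)³/(4y₁y₂) = (12.2 − 2.28)³/(4×2.28×12.2) = 984/111 = 8.82 ft.
V₁ = Fr₁·√(g·y₁) = 4.13×√(32.2×2.28) = 35.4 ft/s; q = V₁·y₁ = 80.7 ft²/s. Q = q·b = 80.7 × 4.92 = 397 cfs. P = γ·Q·ΔE/550 = 62.4 × 397 × 8.82 / 550 = 397 hp.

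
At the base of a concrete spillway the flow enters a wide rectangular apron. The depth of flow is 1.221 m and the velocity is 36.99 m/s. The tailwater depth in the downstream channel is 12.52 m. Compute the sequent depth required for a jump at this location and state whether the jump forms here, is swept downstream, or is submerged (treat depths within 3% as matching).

Fr₁ = V₁/√(g·y₁) = 36.99/√(9.81×1.221) = 10.69.
Bélanger equation: y₂/y₁ = ½[√(1 + 8Fr₁²) − 1] = ½[√914.85 − 1] = 14.62.
y₂ = 14.62 × 1.221 = 17.85 m.
Tailwater y_tw = 12.52 m: y_tw < y₂, so the jump is swept downstream.

y₂ = 17.85 m; the jump is swept downstream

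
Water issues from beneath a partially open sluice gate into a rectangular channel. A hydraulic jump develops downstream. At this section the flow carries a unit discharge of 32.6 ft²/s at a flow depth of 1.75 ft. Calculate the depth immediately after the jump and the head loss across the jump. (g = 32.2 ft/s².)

V₁ = q/y₁ = 32.6/1.75 = 18.6 ft/s. Fr₁ = V₁/√(g·y₁) = 18.6/√(32.2×1.75) = 2.48.
Conjugate-depth relation: y₂/y₁ = ½[√(1 + 8Fr₁²) − 1] = ½[√50.27 − 1] = 3.04.
y₂ = 3.04 × 1.75 = 5.33 ft.
V₂ = q/y₂ = 32.6/5.33 = 6.12 ft/s. E₁ = y₁ + V₁²/2g = 7.14 ft; E₂ = y₂ + V₂²/2g = 5.91 ft. ΔE = E₁ − E₂ = 1.23 ft.

y₂ = 5.33 ft; ΔE = 1.23 ft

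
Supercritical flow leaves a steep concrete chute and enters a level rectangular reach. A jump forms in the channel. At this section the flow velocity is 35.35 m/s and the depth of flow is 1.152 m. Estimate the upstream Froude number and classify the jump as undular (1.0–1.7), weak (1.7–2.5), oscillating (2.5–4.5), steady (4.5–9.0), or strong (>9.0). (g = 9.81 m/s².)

Fr₁ = 10.52; strong jump

Fr₁ = V₁/√(g·y₁) = 35.35/√(9.81×1.152) = 10.52.
Fr₁ = 10.52 lies in the strong range.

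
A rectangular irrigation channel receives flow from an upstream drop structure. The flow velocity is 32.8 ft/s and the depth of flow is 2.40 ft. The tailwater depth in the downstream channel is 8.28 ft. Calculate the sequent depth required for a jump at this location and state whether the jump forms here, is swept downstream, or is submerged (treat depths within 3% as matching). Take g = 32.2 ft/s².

y₂ = 11.5 ft; the jump is swept downstream

Fr₁ = V₁/√(g·y₁) = 32.8/√(32.2×2.40) = 3.73.
By Bélanger, y₂/y₁ = ½[√(1 + 8Fr₁²) − 1] = ½[√112.4 − 1] = 4.80.
y₂ = 4.80 × 2.40 = 11.5 ft.
Tailwater y_tw = 8.28 ft: y_tw < y₂, so the jump is swept downstream.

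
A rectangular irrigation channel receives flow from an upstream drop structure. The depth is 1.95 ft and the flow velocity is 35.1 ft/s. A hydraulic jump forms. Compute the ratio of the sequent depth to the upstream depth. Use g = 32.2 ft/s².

Fr₁ = V₁/√(g·y₁) = 35.1/√(32.2×1.95) = 4.43.
Conjugate-depth relation: y₂/y₁ = ½[√(1 + 8Fr₁²) − 1] = ½[√158.0 − 1] = 5.78.

y₂/y₁ = 5.78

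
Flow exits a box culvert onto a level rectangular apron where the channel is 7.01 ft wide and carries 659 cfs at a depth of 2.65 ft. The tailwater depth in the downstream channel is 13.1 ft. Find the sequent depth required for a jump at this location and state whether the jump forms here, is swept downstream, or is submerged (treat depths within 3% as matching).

q = Q/b = 659/7.01 = 94.0 ft²/s; V₁ = q/y₁ = 35.5 ft/s. Fr₁ = V₁/√(g·y₁) = 3.84.
Sequent-depth ratio: y₂/y₁ = ½[√(1 + 8Fr₁²) − 1] = ½[√119.0 − 1] = 4.95.
y₂ = 4.95 × 2.65 = 13.1 ft.
Tailwater y_tw = 13.1 ft: y_tw ≈ y₂, so the jump forms here.

y₂ = 13.1 ft; the jump forms here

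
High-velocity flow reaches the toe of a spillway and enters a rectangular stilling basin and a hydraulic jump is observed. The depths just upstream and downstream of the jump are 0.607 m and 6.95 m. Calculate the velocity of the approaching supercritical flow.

For a rectangular channel the momentum equation gives q² = ½·g·y₁·y₂·(y₁ + y₂) = ½×9.81×0.607×6.95×7.56 = 156.
q = √156 = 12.5 m²/s.
V₁ = q/y₁ = 12.5/0.607 = 20.6 m/s.

V₁ = 20.6 m/s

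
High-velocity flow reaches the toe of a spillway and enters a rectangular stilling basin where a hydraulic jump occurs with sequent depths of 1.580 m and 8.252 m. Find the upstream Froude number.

For a rectangular channel the momentum equation gives q² = ½·g·y₁·y₂·(y₁ + y₂) = ½×9.81×1.580×8.252×9.832 = 628.8.
q = √628.8 = 25.08 m²/s.
V₁ = q/y₁ = 15.87 m/s; Fr₁ = V₁/√(g·y₁) = 4.031.

Fr₁ = 4.031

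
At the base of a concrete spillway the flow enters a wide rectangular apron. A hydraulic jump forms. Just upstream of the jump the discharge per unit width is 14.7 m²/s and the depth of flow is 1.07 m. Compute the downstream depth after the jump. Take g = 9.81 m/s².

V₁ = q/y₁ = 14.7/1.07 = 13.7 m/s. Fr₁ = V₁/√(g·y₁) = 13.7/√(9.81×1.07) = 4.24.
Sequent-depth ratio: y₂/y₁ = ½[√(1 + 8Fr₁²) − 1] = ½[√144.8 − 1] = 5.52.
y₂ = 5.52 × 1.07 = 5.90 m.

y₂ = 5.90 m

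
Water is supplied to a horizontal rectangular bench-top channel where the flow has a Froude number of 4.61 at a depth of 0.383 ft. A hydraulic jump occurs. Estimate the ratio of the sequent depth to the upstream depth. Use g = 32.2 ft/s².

Fr₁ = 4.61 (given).
Sequent-depth ratio: y₂/y₁ = ½[√(1 + 8Fr₁²) − 1] = ½[√171.0 − 1] = 6.04.

y₂/y₁ = 6.04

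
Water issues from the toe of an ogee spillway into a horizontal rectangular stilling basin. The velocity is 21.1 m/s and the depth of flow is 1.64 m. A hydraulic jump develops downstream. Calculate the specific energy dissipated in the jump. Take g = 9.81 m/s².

ΔE = 12.5 m

Fr₁ = V₁/√(g·y₁) = 21.1/√(9.81×1.64) = 5.26.
Conjugate-depth relation: y₂/y₁ = ½[√(1 + 8Fr₁²) − 1] = ½[√222.4 − 1] = 6.96.
y₂ = 6.96 × 1.64 = 11.4 m.
q = V₁·y₁ = 21.1 × 1.64 = 34.6 m²/s. V₂ = q/y₂ = 34.6/11.4 = 3.03 m/s. E₁ = y₁ + V₁²/2g = 24.3 m; E₂ = y₂ + V₂²/2g = 11.9 m. ΔE = E₁ − E₂ = 12.5 m.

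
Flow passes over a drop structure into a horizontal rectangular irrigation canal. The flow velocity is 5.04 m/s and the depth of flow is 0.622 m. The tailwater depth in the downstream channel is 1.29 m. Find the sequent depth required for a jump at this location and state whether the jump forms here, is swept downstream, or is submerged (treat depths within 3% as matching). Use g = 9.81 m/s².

y₂ = 1.51 m; the jump is swept downstream

Fr₁ = V₁/√(g·y₁) = 5.04/√(9.81×0.622) = 2.04.
Conjugate-depth relation: y₂/y₁ = ½[√(1 + 8Fr₁²) − 1] = ½[√34.30 − 1] = 2.43.
y₂ = 2.43 × 0.622 = 1.51 m.
Tailwater y_tw = 1.29 m: y_tw < y₂, so the jump is swept downstream.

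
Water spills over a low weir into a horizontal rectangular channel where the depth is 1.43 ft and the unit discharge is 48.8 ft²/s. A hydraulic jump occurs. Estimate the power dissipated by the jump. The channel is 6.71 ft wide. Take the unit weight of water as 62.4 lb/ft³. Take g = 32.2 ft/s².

V₁ = q/y₁ = 48.8/1.43 = 34.1 ft/s. Fr₁ = V₁/√(g·y₁) = 34.1/√(32.2×1.43) = 5.03.
Sequent-depth ratio: y₂/y₁ = ½[√(1 + 8Fr₁²) − 1] = ½[√203.3 − 1] = 6.63.
y₂ = 6.63 × 1.43 = 9.48 ft.
V₂ = q/y₂ = 48.8/9.48 = 5.15 ft/s. E₁ = y₁ + V₁²/2g = 19.5 ft; E₂ = y₂ + V₂²/2g = 9.89 ft. ΔE = E₁ − E₂ = 9.62 ft.
Q = q·b = 48.8 × 6.71 = 327 cfs. P = γ·Q·ΔE/550 = 62.4 × 327 × 9.62 / 550 = 357 hp.

P = 357 hp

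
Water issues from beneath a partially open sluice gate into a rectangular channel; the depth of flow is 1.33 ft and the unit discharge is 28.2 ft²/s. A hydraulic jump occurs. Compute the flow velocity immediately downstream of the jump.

V₂ = 5.16 ft/s

V₁ = q/y₁ = 28.2/1.33 = 21.2 ft/s. Fr₁ = V₁/√(g·y₁) = 21.2/√(32.2×1.33) = 3.24.
Conjugate-depth relation: y₂/y₁ = ½[√(1 + 8Fr₁²) − 1] = ½[√84.98 − 1] = 4.11.
y₂ = 4.11 × 1.33 = 5.47 ft.
V₂ = q/y₂ = 28.2/5.47 = 5.16 ft/s.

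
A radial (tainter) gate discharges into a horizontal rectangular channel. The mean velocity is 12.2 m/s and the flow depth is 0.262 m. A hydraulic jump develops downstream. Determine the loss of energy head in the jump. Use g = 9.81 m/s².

Fr₁ = V₁/√(g·y₁) = 12.2/√(9.81×0.262) = 7.61.
Bélanger equation: y₂/y₁ = ½[√(1 + 8Fr₁²) − 1] = ½[√464.3 − 1] = 10.3.
y₂ = 10.3 × 0.262 = 2.69 m.
q = V₁·y₁ = 12.2 × 0.262 = 3.20 m²/s. V₂ = q/y₂ = 3.20/2.69 = 1.19 m/s. E₁ = y₁ + V₁²/2g = 7.85 m; E₂ = y₂ + V₂²/2g = 2.76 m. ΔE = E₁ − E₂ = 5.08 m.

ΔE = 5.08 m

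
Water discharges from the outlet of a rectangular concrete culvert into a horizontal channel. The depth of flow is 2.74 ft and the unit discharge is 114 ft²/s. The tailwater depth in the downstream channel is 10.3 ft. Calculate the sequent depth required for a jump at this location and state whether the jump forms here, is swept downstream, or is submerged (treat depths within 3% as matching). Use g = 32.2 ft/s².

V₁ = q/y₁ = 114/2.74 = 41.6 ft/s. Fr₁ = V₁/√(g·y₁) = 41.6/√(32.2×2.74) = 4.43.
From the momentum equation for a rectangular channel, y₂/y₁ = ½[√(1 + 8Fr₁²) − 1] = ½[√158.0 − 1] = 5.78.
y₂ = 5.78 × 2.74 = 15.8 ft.
Tailwater y_tw = 10.3 ft: y_tw < y₂, so the jump is swept downstream.

y₂ = 15.8 ft; the jump is swept downstream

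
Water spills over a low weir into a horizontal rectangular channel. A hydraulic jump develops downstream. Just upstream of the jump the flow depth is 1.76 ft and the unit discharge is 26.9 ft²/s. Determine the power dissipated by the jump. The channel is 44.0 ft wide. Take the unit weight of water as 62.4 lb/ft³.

P = 69.3 hp

V₁ = q/y₁ = 26.9/1.76 = 15.3 ft/s. Fr₁ = V₁/√(g·y₁) = 15.3/√(32.2×1.76) = 2.03.
By Bélanger, y₂/y₁ = ½[√(1 + 8Fr₁²) − 1] = ½[√33.98 − 1] = 2.41.
y₂ = 2.41 × 1.76 = 4.25 ft.
V₂ = q/y₂ = 26.9/4.25 = 6.33 ft/s. E₁ = y₁ + V₁²/2g = 5.39 ft; E₂ = y₂ + V₂²/2g = 4.87 ft. ΔE = E₁ − E₂ = 0.516 ft.
Q = q·b = 26.9 × 44.0 = 1184 cfs. P = γ·Q·ΔE/550 = 62.4 × 1184 × 0.516 / 550 = 69.3 hp.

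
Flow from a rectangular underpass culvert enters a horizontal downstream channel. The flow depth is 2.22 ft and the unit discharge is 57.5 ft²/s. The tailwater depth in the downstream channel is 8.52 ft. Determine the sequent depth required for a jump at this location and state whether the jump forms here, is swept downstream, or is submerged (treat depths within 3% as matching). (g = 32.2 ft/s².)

V₁ = q/y₁ = 57.5/2.22 = 25.9 ft/s. Fr₁ = V₁/√(g·y₁) = 25.9/√(32.2×2.22) = 3.06.
By Bélanger, y₂/y₁ = ½[√(1 + 8Fr₁²) − 1] = ½[√76.08 − 1] = 3.86.
y₂ = 3.86 × 2.22 = 8.57 ft.
Tailwater y_tw = 8.52 ft: y_tw ≈ y₂, so the jump forms here.

y₂ = 8.57 ft; the jump forms here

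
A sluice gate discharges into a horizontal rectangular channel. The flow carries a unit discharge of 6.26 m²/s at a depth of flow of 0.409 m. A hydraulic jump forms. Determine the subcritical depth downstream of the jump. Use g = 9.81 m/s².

V₁ = q/y₁ = 6.26/0.409 = 15.3 m/s. Fr₁ = V₁/√(g·y₁) = 15.3/√(9.81×0.409) = 7.64.
From the momentum equation for a rectangular channel, y₂/y₁ = ½[√(1 + 8Fr₁²) − 1] = ½[√468.1 − 1] = 10.3.
y₂ = 10.3 × 0.409 = 4.22 m.

y₂ = 4.22 m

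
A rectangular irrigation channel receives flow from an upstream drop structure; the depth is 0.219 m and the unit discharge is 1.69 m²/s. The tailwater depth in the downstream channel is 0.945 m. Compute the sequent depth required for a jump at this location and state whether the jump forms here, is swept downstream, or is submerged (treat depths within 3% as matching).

y₂ = 1.52 m; the jump is swept downstream

V₁ = q/y₁ = 1.69/0.219 = 7.72 m/s. Fr₁ = V₁/√(g·y₁) = 7.72/√(9.81×0.219) = 5.26.
Sequent-depth ratio: y₂/y₁ = ½[√(1 + 8Fr₁²) − 1] = ½[√222.7 − 1] = 6.96.
y₂ = 6.96 × 0.219 = 1.52 m.
Tailwater y_tw = 0.945 m: y_tw < y₂, so the jump is swept downstream.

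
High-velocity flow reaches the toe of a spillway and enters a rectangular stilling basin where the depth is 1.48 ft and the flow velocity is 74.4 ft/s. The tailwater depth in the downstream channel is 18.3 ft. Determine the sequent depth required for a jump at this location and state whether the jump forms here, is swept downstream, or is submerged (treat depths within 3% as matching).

y₂ = 21.8 ft; the jump is swept downstream

Fr₁ = V₁/√(g·y₁) = 74.4/√(32.2×1.48) = 10.8.
Conjugate-depth relation: y₂/y₁ = ½[√(1 + 8Fr₁²) − 1] = ½[√930.2 − 1] = 14.7.
y₂ = 14.7 × 1.48 = 21.8 ft.
Tailwater y_tw = 18.3 ft: y_tw < y₂, so the jump is swept downstream.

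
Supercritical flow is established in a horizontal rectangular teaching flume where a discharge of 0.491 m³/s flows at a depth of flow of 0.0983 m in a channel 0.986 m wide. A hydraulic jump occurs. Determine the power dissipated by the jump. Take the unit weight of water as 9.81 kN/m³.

P = 3.41 kW

q = Q/b = 0.491/0.986 = 0.498 m²/s; V₁ = q/y₁ = 5.07 m/s. Fr₁ = V₁/√(g·y₁) = 5.16.
From the momentum equation for a rectangular channel, y₂/y₁ = ½[√(1 + 8Fr₁²) − 1] = ½[√213.9 − 1] = 6.81.
y₂ = 6.81 × 0.0983 = 0.670 m.
Head loss: ΔE = (y₂ − y₁)³/(4y₁y₂) = (0.670 − 0.0983)³/(4×0.0983×0.670) = 0.187/0.263 = 0.708 m.
P = γ·Q·ΔE = 9.81 × 0.491 × 0.708 = 3.41 kW.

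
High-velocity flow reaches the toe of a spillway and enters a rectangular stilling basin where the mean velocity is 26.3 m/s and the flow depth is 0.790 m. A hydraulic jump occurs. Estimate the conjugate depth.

Fr₁ = V₁/√(g·y₁) = 26.3/√(9.81×0.790) = 9.45.
By Bélanger, y₂/y₁ = ½[√(1 + 8Fr₁²) − 1] = ½[√715.0 − 1] = 12.9.
y₂ = 12.9 × 0.790 = 10.2 m.

y₂ = 10.2 m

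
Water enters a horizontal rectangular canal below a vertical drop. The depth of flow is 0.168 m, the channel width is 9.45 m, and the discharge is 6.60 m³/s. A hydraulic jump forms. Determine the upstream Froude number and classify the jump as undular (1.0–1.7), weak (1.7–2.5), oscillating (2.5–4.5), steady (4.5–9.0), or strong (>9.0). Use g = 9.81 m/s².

Fr₁ = 3.24; oscillating jump

q = Q/b = 6.60/9.45 = 0.698 m²/s; V₁ = q/y₁ = 4.16 m/s. Fr₁ = V₁/√(g·y₁) = 3.24.
Fr₁ = 3.24 lies in the oscillating range.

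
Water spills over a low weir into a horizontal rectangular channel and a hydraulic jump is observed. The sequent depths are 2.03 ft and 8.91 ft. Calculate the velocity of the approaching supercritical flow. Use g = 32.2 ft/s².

For a rectangular channel the momentum equation gives q² = ½·g·y₁·y₂·(y₁ + y₂) = ½×32.2×2.03×8.91×10.9 = 3186.
q = √3186 = 56.4 ft²/s.
V₁ = q/y₁ = 56.4/2.03 = 27.8 ft/s.

V₁ = 27.8 ft/s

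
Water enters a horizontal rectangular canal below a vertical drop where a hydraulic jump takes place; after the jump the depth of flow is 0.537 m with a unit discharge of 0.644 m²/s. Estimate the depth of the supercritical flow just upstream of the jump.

y₁ = 0.211 m

V₂ = q/y₂ = 0.644/0.537 = 1.20 m/s; Fr₂ = V₂/√(g·y₂) = 0.523.
Applying the sequent-depth relation in reverse, y₁/y₂ = ½[√(1 + 8Fr₂²) − 1] = ½[√3.184 − 1] = 0.392.
y₁ = 0.392 × 0.537 = 0.211 m.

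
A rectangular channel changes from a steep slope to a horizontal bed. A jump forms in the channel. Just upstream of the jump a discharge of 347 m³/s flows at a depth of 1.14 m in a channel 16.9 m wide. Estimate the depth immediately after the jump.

q = Q/b = 347/16.9 = 20.5 m²/s; V₁ = q/y₁ = 18.0 m/s. Fr₁ = V₁/√(g·y₁) = 5.39.
Sequent-depth ratio: y₂/y₁ = ½[√(1 + 8Fr₁²) − 1] = ½[√233.1 − 1] = 7.13.
y₂ = 7.13 × 1.14 = 8.13 m.

y₂ = 8.13 m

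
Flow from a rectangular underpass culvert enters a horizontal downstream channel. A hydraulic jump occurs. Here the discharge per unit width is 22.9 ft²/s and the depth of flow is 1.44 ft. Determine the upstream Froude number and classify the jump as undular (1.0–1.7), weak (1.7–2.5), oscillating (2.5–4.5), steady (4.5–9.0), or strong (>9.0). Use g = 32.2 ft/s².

V₁ = q/y₁ = 22.9/1.44 = 15.9 ft/s. Fr₁ = V₁/√(g·y₁) = 15.9/√(32.2×1.44) = 2.34.
Fr₁ = 2.34 lies in the weak range.

Fr₁ = 2.34; weak jump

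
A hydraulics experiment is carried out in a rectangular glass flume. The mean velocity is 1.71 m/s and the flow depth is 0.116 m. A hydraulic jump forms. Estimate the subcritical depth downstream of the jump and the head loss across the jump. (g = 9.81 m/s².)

y₂ = 0.211 m; ΔE = 0.00883 m

Fr₁ = V₁/√(g·y₁) = 1.71/√(9.81×0.116) = 1.60.
From the momentum equation for a rectangular channel, y₂/y₁ = ½[√(1 + 8Fr₁²) − 1] = ½[√21.56 − 1] = 1.82.
y₂ = 1.82 × 0.116 = 0.211 m.
Head loss: ΔE = (y₂ − y₁)³/(4y₁y₂) = (0.211 − 0.116)³/(4×0.116×0.211) = 0.000865/0.0980 = 0.00883 m.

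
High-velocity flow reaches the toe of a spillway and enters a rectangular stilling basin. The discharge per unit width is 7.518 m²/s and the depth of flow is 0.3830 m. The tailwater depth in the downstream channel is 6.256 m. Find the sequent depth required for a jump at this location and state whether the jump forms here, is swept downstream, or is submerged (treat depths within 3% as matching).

y₂ = 5.297 m; the jump is submerged

V₁ = q/y₁ = 7.518/0.3830 = 19.63 m/s. Fr₁ = V₁/√(g·y₁) = 19.63/√(9.81×0.3830) = 10.13.
Bélanger equation: y₂/y₁ = ½[√(1 + 8Fr₁²) − 1] = ½[√821.41 − 1] = 13.83.
y₂ = 13.83 × 0.3830 = 5.297 m.
Tailwater y_tw = 6.256 m: y_tw > y₂, so the jump is submerged.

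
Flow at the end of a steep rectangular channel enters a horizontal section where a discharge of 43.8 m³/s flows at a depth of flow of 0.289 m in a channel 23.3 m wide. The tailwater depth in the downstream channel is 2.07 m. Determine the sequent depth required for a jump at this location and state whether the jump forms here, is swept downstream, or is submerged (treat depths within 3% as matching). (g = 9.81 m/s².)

q = Q/b = 43.8/23.3 = 1.88 m²/s; V₁ = q/y₁ = 6.50 m/s. Fr₁ = V₁/√(g·y₁) = 3.86.
Sequent-depth ratio: y₂/y₁ = ½[√(1 + 8Fr₁²) − 1] = ½[√120.4 − 1] = 4.99.
y₂ = 4.99 × 0.289 = 1.44 m.
Tailwater y_tw = 2.07 m: y_tw > y₂, so the jump is submerged.

y₂ = 1.44 m; the jump is submerged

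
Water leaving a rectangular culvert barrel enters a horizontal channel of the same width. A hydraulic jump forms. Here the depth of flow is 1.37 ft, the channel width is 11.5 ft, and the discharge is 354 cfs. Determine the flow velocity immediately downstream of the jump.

V₂ = 5.21 ft/s

q = Q/b = 354/11.5 = 30.8 ft²/s; V₁ = q/y₁ = 22.5 ft/s. Fr₁ = V₁/√(g·y₁) = 3.38.
Conjugate-depth relation: y₂/y₁ = ½[√(1 + 8Fr₁²) − 1] = ½[√92.56 − 1] = 4.31.
y₂ = 4.31 × 1.37 = 5.91 ft.
V₂ = q/y₂ = 30.8/5.91 = 5.21 ft/s.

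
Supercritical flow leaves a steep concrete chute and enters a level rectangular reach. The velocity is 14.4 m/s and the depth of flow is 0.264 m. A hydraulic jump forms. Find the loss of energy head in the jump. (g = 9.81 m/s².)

ΔE = 7.55 m

Fr₁ = V₁/√(g·y₁) = 14.4/√(9.81×0.264) = 8.95.
By Bélanger, y₂/y₁ = ½[√(1 + 8Fr₁²) − 1] = ½[√641.5 − 1] = 12.2.
y₂ = 12.2 × 0.264 = 3.21 m.
Head loss: ΔE = (y₂ − y₁)³/(4y₁y₂) = (3.21 − 0.264)³/(4×0.264×3.21) = 25.6/3.39 = 7.55 m.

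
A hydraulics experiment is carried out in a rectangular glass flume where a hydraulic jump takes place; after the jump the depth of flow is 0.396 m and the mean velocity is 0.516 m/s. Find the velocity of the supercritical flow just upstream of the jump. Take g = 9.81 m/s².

V₁ = 4.22 m/s

Fr₂ = V₂/√(g·y₂) = 0.516/√(9.81×0.396) = 0.262.
Since the conjugate-depth ratio holds either way, y₁/y₂ = ½[√(1 + 8Fr₂²) − 1] = ½[√1.548 − 1] = 0.122.
y₁ = 0.122 × 0.396 = 0.0484 m.
V₁ = q/y₁ = 0.204/0.0484 = 4.22 m/s.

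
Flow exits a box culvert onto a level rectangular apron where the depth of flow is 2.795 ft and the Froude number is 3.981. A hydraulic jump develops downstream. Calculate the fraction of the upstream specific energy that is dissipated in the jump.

ΔE/E₁ = 0.389 (38.9%)

Fr₁ = 3.981 (given).
Sequent-depth ratio: y₂/y₁ = ½[√(1 + 8Fr₁²) − 1] = ½[√127.79 − 1] = 5.152.
y₂ = 5.152 × 2.795 = 14.40 ft.
E₁ = y₁(1 + Fr₁²/2) = 2.795×(1 + 3.981²/2) = 24.94 ft. ΔE = (y₂ − y₁)³/(4y₁y₂) = 9.708 ft. ΔE/E₁ = 9.708/24.94 = 0.389.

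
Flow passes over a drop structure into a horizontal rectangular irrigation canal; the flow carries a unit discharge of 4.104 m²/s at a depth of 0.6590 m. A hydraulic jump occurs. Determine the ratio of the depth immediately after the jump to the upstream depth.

V₁ = q/y₁ = 4.104/0.6590 = 6.228 m/s. Fr₁ = V₁/√(g·y₁) = 6.228/√(9.81×0.6590) = 2.449.
Sequent-depth ratio: y₂/y₁ = ½[√(1 + 8Fr₁²) − 1] = ½[√48.993 − 1] = 3.000.

y₂/y₁ = 3.000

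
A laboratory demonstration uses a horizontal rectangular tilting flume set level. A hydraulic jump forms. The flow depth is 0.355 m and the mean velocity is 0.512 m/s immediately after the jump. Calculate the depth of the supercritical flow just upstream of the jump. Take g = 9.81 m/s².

y₁ = 0.0472 m

Fr₂ = V₂/√(g·y₂) = 0.512/√(9.81×0.355) = 0.274.
Since the conjugate-depth ratio holds either way, y₁/y₂ = ½[√(1 + 8Fr₂²) − 1] = ½[√1.602 − 1] = 0.133.
y₁ = 0.133 × 0.355 = 0.0472 m.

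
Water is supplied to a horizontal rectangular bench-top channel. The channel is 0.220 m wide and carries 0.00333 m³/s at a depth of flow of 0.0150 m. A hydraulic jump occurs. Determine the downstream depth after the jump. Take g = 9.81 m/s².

y₂ = 0.0488 m

q = Q/b = 0.00333/0.220 = 0.0151 m²/s; V₁ = q/y₁ = 1.01 m/s. Fr₁ = V₁/√(g·y₁) = 2.63.
From the momentum equation for a rectangular channel, y₂/y₁ = ½[√(1 + 8Fr₁²) − 1] = ½[√56.36 − 1] = 3.25.
y₂ = 3.25 × 0.0150 = 0.0488 m.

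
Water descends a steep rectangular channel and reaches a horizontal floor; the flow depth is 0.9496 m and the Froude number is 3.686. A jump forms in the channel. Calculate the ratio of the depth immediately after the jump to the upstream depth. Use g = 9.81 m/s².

Fr₁ = 3.686 (given).
By Bélanger, y₂/y₁ = ½[√(1 + 8Fr₁²) − 1] = ½[√109.69 − 1] = 4.737.

y₂/y₁ = 4.737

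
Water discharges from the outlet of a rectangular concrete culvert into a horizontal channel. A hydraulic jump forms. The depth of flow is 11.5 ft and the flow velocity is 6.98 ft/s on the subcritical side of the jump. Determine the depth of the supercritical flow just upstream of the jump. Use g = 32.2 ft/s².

Fr₂ = V₂/√(g·y₂) = 6.98/√(32.2×11.5) = 0.363.
From the momentum equation (using Fr₂), y₁/y₂ = ½[√(1 + 8Fr₂²) − 1] = ½[√2.053 − 1] = 0.216.
y₁ = 0.216 × 11.5 = 2.49 ft.

y₁ = 2.49 ft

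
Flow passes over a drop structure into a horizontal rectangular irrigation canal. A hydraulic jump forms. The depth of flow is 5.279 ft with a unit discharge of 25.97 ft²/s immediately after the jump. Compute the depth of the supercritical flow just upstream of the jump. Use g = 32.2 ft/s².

y₁ = 1.221 ft

V₂ = q/y₂ = 25.97/5.279 = 4.919 ft/s; Fr₂ = V₂/√(g·y₂) = 0.3773.
Since the conjugate-depth ratio holds either way, y₁/y₂ = ½[√(1 + 8Fr₂²) − 1] = ½[√2.1390 − 1] = 0.2313.
y₁ = 0.2313 × 5.279 = 1.221 ft.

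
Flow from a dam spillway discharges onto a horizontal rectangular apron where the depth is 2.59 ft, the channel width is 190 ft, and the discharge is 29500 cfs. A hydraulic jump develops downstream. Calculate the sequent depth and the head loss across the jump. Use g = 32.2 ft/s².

y₂ = 22.8 ft; ΔE = 34.9 ft

q = Q/b = 29500/190 = 155 ft²/s; V₁ = q/y₁ = 59.9 ft/s. Fr₁ = V₁/√(g·y₁) = 6.56.
Conjugate-depth relation: y₂/y₁ = ½[√(1 + 8Fr₁²) − 1] = ½[√345.7 − 1] = 8.80.
y₂ = 8.80 × 2.59 = 22.8 ft.
V₂ = q/y₂ = 155/22.8 = 6.81 ft/s. E₁ = y₁ + V₁²/2g = 58.4 ft; E₂ = y₂ + V₂²/2g = 23.5 ft. ΔE = E₁ − E₂ = 34.9 ft.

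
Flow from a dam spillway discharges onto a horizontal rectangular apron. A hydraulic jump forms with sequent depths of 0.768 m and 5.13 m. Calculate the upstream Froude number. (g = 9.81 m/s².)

For a rectangular channel the momentum equation gives q² = ½·g·y₁·y₂·(y₁ + y₂) = ½×9.81×0.768×5.13×5.90 = 114.
q = √114 = 10.7 m²/s.
V₁ = q/y₁ = 13.9 m/s; Fr₁ = V₁/√(g·y₁) = 5.06.

Fr₁ = 5.06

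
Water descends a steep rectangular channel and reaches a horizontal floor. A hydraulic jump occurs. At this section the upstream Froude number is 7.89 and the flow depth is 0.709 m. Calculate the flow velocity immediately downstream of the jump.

V₂ = 1.95 m/s

Fr₁ = 7.89 (given).
Conjugate-depth relation: y₂/y₁ = ½[√(1 + 8Fr₁²) − 1] = ½[√499.0 − 1] = 10.7.
y₂ = 10.7 × 0.709 = 7.56 m.
V₁ = Fr₁·√(g·y₁) = 7.89×√(9.81×0.709) = 20.8 m/s; q = V₁·y₁ = 14.8 m²/s.
V₂ = q/y₂ = 14.8/7.56 = 1.95 m/s.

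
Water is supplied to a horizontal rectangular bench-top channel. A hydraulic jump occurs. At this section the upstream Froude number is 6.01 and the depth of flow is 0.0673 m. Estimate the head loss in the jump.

Fr₁ = 6.01 (given).
Sequent-depth ratio: y₂/y₁ = ½[√(1 + 8Fr₁²) − 1] = ½[√290.0 − 1] = 8.01.
y₂ = 8.01 × 0.0673 = 0.539 m.
Head loss: ΔE = (y₂ − y₁)³/(4y₁y₂) = (0.539 − 0.0673)³/(4×0.0673×0.539) = 0.105/0.145 = 0.724 m.

ΔE = 0.724 m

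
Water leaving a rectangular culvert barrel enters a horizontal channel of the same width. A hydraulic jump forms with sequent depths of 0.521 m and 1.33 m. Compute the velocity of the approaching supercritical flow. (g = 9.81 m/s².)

For a rectangular channel the momentum equation gives q² = ½·g·y₁·y₂·(y₁ + y₂) = ½×9.81×0.521×1.33×1.85 = 6.29.
q = √6.29 = 2.51 m²/s.
V₁ = q/y₁ = 2.51/0.521 = 4.81 m/s.

V₁ = 4.81 m/s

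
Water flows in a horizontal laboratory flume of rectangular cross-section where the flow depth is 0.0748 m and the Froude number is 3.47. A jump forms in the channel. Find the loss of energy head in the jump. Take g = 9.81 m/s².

ΔE = 0.171 m

Fr₁ = 3.47 (given).
Conjugate-depth relation: y₂/y₁ = ½[√(1 + 8Fr₁²) − 1] = ½[√97.33 − 1] = 4.43.
y₂ = 4.43 × 0.0748 = 0.332 m.
V₁ = Fr₁·√(g·y₁) = 3.47×√(9.81×0.0748) = 2.97 m/s; q = V₁·y₁ = 0.222 m²/s. V₂ = q/y₂ = 0.222/0.332 = 0.671 m/s. E₁ = y₁ + V₁²/2g = 0.525 m; E₂ = y₂ + V₂²/2g = 0.354 m. ΔE = E₁ − E₂ = 0.171 m.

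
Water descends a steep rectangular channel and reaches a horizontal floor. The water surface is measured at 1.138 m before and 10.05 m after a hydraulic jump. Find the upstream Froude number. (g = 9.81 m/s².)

Fr₁ = 6.589

For a rectangular channel the momentum equation gives q² = ½·g·y₁·y₂·(y₁ + y₂) = ½×9.81×1.138×10.05×11.19 = 627.6.
q = √627.6 = 25.05 m²/s.
V₁ = q/y₁ = 22.01 m/s; Fr₁ = V₁/√(g·y₁) = 6.589.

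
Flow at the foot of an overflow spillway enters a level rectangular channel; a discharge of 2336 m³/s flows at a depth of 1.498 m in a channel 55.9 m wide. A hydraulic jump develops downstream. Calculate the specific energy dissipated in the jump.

q = Q/b = 2336/55.9 = 41.79 m²/s; V₁ = q/y₁ = 27.90 m/s. Fr₁ = V₁/√(g·y₁) = 7.277.
Bélanger equation: y₂/y₁ = ½[√(1 + 8Fr₁²) − 1] = ½[√424.65 − 1] = 9.804.
y₂ = 9.804 × 1.498 = 14.69 m.
V₂ = q/y₂ = 41.79/14.69 = 2.846 m/s. E₁ = y₁ + V₁²/2g = 41.16 m; E₂ = y₂ + V₂²/2g = 15.10 m. ΔE = E₁ − E₂ = 26.06 m.

ΔE = 26.06 m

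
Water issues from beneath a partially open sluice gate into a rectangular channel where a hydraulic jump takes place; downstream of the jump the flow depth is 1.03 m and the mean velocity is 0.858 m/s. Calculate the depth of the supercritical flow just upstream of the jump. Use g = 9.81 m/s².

Fr₂ = V₂/√(g·y₂) = 0.858/√(9.81×1.03) = 0.270.
From the momentum equation (using Fr₂), y₁/y₂ = ½[√(1 + 8Fr₂²) − 1] = ½[√1.583 − 1] = 0.129.
y₁ = 0.129 × 1.03 = 0.133 m.

y₁ = 0.133 m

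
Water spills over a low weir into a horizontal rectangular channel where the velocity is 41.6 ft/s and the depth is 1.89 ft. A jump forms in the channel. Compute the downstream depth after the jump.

y₂ = 13.3 ft

Fr₁ = V₁/√(g·y₁) = 41.6/√(32.2×1.89) = 5.33.
From the momentum equation for a rectangular channel, y₂/y₁ = ½[√(1 + 8Fr₁²) − 1] = ½[√228.5 − 1] = 7.06.
y₂ = 7.06 × 1.89 = 13.3 ft.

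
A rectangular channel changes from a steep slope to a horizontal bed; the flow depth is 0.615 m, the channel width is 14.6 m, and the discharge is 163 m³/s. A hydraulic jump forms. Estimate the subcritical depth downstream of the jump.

q = Q/b = 163/14.6 = 11.2 m²/s; V₁ = q/y₁ = 18.2 m/s. Fr₁ = V₁/√(g·y₁) = 7.39.
Conjugate-depth relation: y₂/y₁ = ½[√(1 + 8Fr₁²) − 1] = ½[√438.0 − 1] = 9.96.
y₂ = 9.96 × 0.615 = 6.13 m.

y₂ = 6.13 m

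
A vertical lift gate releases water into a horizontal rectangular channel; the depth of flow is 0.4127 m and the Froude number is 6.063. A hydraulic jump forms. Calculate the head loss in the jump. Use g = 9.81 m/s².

Fr₁ = 6.063 (given).
Sequent-depth ratio: y₂/y₁ = ½[√(1 + 8Fr₁²) − 1] = ½[√295.08 − 1] = 8.089.
y₂ = 8.089 × 0.4127 = 3.338 m.
V₁ = Fr₁·√(g·y₁) = 6.063×√(9.81×0.4127) = 12.20 m/s; q = V₁·y₁ = 5.035 m²/s. V₂ = q/y₂ = 5.035/3.338 = 1.508 m/s. E₁ = y₁ + V₁²/2g = 7.998 m; E₂ = y₂ + V₂²/2g = 3.454 m. ΔE = E₁ − E₂ = 4.544 m.

ΔE = 4.544 m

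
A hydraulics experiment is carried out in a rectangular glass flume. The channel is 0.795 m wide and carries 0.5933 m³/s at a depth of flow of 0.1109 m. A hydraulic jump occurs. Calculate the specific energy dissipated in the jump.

q = Q/b = 0.5933/0.795 = 0.7463 m²/s; V₁ = q/y₁ = 6.729 m/s. Fr₁ = V₁/√(g·y₁) = 6.452.
From the momentum equation for a rectangular channel, y₂/y₁ = ½[√(1 + 8Fr₁²) − 1] = ½[√334.00 − 1] = 8.638.
y₂ = 8.638 × 0.1109 = 0.9579 m.
Head loss: ΔE = (y₂ − y₁)³/(4y₁y₂) = (0.9579 − 0.1109)³/(4×0.1109×0.9579) = 0.6077/0.4249 = 1.430 m.

ΔE = 1.430 m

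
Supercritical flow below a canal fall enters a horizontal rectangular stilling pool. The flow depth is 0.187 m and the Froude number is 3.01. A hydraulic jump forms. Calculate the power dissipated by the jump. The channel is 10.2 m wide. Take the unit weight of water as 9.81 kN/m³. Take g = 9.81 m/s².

Fr₁ = 3.01 (given).
Sequent-depth ratio: y₂/y₁ = ½[√(1 + 8Fr₁²) − 1] = ½[√73.48 − 1] = 3.79.
y₂ = 3.79 × 0.187 = 0.708 m.
Head loss: ΔE = (y₂ − y₁)³/(4y₁y₂) = (0.708 − 0.187)³/(4×0.187×0.708) = 0.141/0.530 = 0.267 m.
V₁ = Fr₁·√(g·y₁) = 3.01×√(9.81×0.187) = 4.08 m/s; q = V₁·y₁ = 0.762 m²/s. Q = q·b = 0.762 × 10.2 = 7.78 m³/s. P = γ·Q·ΔE = 9.81 × 7.78 × 0.267 = 20.4 kW.

P = 20.4 kW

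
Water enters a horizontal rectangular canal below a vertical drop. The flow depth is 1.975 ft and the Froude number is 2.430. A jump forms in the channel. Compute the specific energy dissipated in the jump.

Fr₁ = 2.430 (given).
Bélanger equation: y₂/y₁ = ½[√(1 + 8Fr₁²) − 1] = ½[√48.239 − 1] = 2.973.
y₂ = 2.973 × 1.975 = 5.871 ft.
V₁ = Fr₁·√(g·y₁) = 2.430×√(32.2×1.975) = 19.38 ft/s; q = V₁·y₁ = 38.27 ft²/s. V₂ = q/y₂ = 38.27/5.871 = 6.519 ft/s. E₁ = y₁ + V₁²/2g = 7.806 ft; E₂ = y₂ + V₂²/2g = 6.531 ft. ΔE = E₁ − E₂ = 1.275 ft.

ΔE = 1.275 ft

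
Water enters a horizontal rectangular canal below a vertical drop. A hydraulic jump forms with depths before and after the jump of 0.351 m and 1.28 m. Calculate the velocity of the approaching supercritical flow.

For a rectangular channel the momentum equation gives q² = ½·g·y₁·y₂·(y₁ + y₂) = ½×9.81×0.351×1.28×1.63 = 3.59.
q = √3.59 = 1.90 m²/s.
V₁ = q/y₁ = 1.90/0.351 = 5.40 m/s.

V₁ = 5.40 m/s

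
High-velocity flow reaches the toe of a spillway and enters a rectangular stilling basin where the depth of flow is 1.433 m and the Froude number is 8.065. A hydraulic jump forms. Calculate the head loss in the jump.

ΔE = 32.00 m

Fr₁ = 8.065 (given).
Bélanger equation: y₂/y₁ = ½[√(1 + 8Fr₁²) − 1] = ½[√521.35 − 1] = 10.92.
y₂ = 10.92 × 1.433 = 15.64 m.
V₁ = Fr₁·√(g·y₁) = 8.065×√(9.81×1.433) = 30.24 m/s; q = V₁·y₁ = 43.33 m²/s. V₂ = q/y₂ = 43.33/15.64 = 2.770 m/s. E₁ = y₁ + V₁²/2g = 48.04 m; E₂ = y₂ + V₂²/2g = 16.03 m. ΔE = E₁ − E₂ = 32.00 m.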